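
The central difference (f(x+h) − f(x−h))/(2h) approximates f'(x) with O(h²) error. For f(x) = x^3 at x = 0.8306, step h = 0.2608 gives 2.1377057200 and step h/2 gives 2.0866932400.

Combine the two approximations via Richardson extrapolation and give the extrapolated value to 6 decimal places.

Method order is 2; weight 2^2 = 4.
4×2.0866932400 = 8.3467729600; 8.3467729600 − 2.1377057200 = 6.2090672400
Divide by 2^2 − 1 = 3.
Extrapolated: 6.2090672400 / 3 = 2.0696890800

2.069689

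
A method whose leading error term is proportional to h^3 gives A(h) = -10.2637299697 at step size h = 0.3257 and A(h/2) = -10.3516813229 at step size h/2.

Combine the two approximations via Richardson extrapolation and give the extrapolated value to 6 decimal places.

-10.364246

Order 3 gives 2^r = 8 and 2^r − 1 = 7.
2^3·A(h/2) = -82.8134505832; minus A(h) gives -72.5497206135.
Denominator 8 − 1 = 7.
(-72.5497206135) ÷ 7 = -10.3642458019
Shift from A(h/2): −0.0125644790.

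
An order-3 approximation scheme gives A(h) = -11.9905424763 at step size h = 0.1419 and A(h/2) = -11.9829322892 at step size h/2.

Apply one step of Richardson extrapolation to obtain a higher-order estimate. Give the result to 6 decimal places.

Leading term ∝ h^3; use weight 8 = 2^3.
Numerator 8*A(h/2) − A(h) = 8*(-11.9829322892) − (-11.9905424763) = -83.8729158373
R = (-83.8729158373)/7 = -11.9818451196

-11.981845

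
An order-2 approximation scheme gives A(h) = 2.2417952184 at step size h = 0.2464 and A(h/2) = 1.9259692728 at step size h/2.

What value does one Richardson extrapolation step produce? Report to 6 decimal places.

Order 2 gives 2^r = 4 and 2^r − 1 = 3.
2^2·A(h/2) = 7.7038770912; minus A(h) gives 5.4620818728.
Divide by 2^2 − 1 = 3.
R = 5.4620818728/3 = 1.8206939576

1.820694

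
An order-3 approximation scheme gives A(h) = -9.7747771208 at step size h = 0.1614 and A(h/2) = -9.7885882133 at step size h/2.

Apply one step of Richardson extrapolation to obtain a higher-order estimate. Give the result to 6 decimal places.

-9.790561

Leading term ∝ h^3; use weight 8 = 2^3.
2^3*A(h/2) = -78.3087057064; minus A(h) gives -68.5339285856.
Divide by 2^3 − 1 = 7.
Result: -9.7905612265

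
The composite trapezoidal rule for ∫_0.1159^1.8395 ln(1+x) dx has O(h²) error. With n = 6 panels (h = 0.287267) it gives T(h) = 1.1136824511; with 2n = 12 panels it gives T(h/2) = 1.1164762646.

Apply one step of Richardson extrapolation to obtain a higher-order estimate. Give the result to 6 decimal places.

With r = 2 the leading error scales as h^2, so the weight is 2^2 = 4.
Numerator 4×A(h/2) − A(h) = 4×1.1164762646 − 1.1136824511 = 3.3522226073
3.3522226073 ÷ 3 = 1.1174075358
Shift from A(h/2): +0.0009312712.

1.117408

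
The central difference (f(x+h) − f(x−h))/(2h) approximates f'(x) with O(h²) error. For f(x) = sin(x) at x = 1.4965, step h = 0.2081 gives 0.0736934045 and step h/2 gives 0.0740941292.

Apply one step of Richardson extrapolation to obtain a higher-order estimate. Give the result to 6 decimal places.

0.074228

Leading term ∝ h^2; use weight 4 = 2^2.
4*0.0740941292 = 0.2963765168; subtract 0.0736934045 → 0.2226831123
Denominator 4 − 1 = 3.
So the Richardson estimate is 0.0742277041.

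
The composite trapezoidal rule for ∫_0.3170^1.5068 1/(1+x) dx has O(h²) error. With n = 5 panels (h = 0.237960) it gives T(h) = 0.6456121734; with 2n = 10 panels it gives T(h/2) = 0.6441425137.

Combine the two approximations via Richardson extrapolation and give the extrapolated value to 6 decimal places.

Leading term ∝ h^2; use weight 4 = 2^2.
4·0.6441425137 = 2.5765700548; subtract 0.6456121734 → 1.9309578814
R = 1.9309578814/3 = 0.6436526271

0.643653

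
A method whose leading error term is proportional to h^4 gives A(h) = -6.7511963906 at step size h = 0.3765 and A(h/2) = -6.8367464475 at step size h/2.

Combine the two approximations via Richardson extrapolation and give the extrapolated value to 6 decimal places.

-6.842450

Leading term ∝ h^4; use weight 16 = 2^4.
Weighted: (-109.3879431600) − (-6.7511963906) = -102.6367467694
Divide by 2^4 − 1 = 15.
R = (-102.6367467694)/15 = -6.8424497846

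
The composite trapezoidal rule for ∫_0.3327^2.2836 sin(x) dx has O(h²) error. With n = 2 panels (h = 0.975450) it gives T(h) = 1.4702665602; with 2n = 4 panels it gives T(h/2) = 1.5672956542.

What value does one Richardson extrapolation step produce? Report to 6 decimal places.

1.599639

Error is O(h^2); halving h shrinks it by 2^2 = 4.
4 × 1.5672956542 = 6.2691826168; 6.2691826168 − 1.4702665602 = 4.7989160566
Divide by 2^2 − 1 = 3.
So the Richardson estimate is 1.5996386855.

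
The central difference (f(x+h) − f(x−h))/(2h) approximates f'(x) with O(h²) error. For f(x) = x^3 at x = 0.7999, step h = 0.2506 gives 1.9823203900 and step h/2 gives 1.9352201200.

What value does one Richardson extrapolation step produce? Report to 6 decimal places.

The method has order 2: 2^2 = 4.
Numerator 4·A(h/2) − A(h) = 4·1.9352201200 − 1.9823203900 = 5.7585600900
R = 5.7585600900/3 = 1.9195200300

1.919520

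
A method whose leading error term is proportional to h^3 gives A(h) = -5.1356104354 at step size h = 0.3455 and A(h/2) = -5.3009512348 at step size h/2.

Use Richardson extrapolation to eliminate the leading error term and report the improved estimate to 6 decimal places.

r = 3, so 2^r = 8.
8*(-5.3009512348) − (-5.1356104354) = -37.2719994430
Divide by 2^3 − 1 = 7.
R = (-37.2719994430)/7 = -5.3245713490
Shift from A(h/2): −0.0236201142.

-5.324571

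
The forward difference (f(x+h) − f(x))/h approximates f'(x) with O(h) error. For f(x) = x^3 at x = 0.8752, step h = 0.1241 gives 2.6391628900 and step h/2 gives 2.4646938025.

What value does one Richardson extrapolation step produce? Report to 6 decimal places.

2.290225

Error is O(h^1); halving h shrinks it by 2^1 = 2.
2^1·A(h/2) = 4.9293876050; minus A(h) gives 2.2902247150.
(2·2.4646938025 − 2.6391628900)/(2 − 1) = 2.2902247150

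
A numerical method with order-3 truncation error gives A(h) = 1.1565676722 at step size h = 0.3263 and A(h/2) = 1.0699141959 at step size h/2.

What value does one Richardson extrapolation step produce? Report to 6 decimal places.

Leading term ∝ h^3; use weight 8 = 2^3.
2^3*A(h/2) = 8.5593135672; minus A(h) gives 7.4027458950.
Divide by 2^3 − 1 = 7.
Result: 1.0575351279
Correction |R − A(h/2)| = 1.238e-02; gap |A(h/2) − A(h)| = 8.665e-02.

1.057535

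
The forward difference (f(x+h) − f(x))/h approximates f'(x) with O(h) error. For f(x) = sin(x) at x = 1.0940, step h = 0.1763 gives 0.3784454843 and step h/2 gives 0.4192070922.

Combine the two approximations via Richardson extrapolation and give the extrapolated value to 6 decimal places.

Order 1 gives 2^r = 2 and 2^r − 1 = 1.
Weighted: 0.8384141844 − 0.3784454843 = 0.4599687001
Extrapolated: 0.4599687001 / 1 = 0.4599687001

0.459969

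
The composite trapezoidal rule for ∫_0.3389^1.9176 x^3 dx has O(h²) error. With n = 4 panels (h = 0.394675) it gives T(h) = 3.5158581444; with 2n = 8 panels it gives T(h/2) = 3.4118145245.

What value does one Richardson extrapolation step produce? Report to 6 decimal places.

3.377133

Order 2 gives 2^r = 4 and 2^r − 1 = 3.
Top: 4(3.4118145245) − (3.5158581444) = 10.1313999536
Denominator 4 − 1 = 3.
Result: 3.3771333179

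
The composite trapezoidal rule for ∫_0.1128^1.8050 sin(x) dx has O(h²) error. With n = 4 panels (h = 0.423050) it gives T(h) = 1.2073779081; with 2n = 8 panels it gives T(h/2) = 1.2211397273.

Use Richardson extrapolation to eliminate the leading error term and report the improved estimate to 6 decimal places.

1.225727

Leading term ∝ h^2; use weight 4 = 2^2.
Weighted: 4.8845589092 − 1.2073779081 = 3.6771810011
Denominator 4 − 1 = 3.
So the Richardson estimate is 1.2257270004.
Gap between inputs: 1.376e-02; correction applied: +0.0045872731.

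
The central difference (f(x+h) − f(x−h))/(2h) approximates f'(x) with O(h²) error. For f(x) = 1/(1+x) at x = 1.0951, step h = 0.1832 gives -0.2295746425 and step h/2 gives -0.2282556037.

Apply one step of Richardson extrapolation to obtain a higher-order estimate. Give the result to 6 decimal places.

Leading term ∝ h^2; use weight 4 = 2^2.
4 × (-0.2282556037) = -0.9130224148; subtract (-0.2295746425) → -0.6834477723
R = (-0.6834477723)/3 = -0.2278159241

-0.227816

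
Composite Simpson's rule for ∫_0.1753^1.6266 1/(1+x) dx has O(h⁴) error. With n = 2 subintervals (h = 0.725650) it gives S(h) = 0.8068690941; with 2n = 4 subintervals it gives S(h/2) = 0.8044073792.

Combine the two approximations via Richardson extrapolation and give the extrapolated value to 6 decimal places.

0.804243

Order 4 gives 2^r = 16 and 2^r − 1 = 15.
16 × 0.8044073792 = 12.8705180672; 12.8705180672 − 0.8068690941 = 12.0636489731
Denominator 16 − 1 = 15.
R = 12.0636489731/15 = 0.8042432649
Correction |R − A(h/2)| = 1.641e-04; gap |A(h/2) − A(h)| = 2.462e-03.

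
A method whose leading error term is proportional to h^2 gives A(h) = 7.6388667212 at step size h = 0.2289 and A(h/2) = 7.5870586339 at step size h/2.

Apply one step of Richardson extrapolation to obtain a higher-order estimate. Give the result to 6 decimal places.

7.569789

Error is O(h^2); halving h shrinks it by 2^2 = 4.
4×7.5870586339 = 30.3482345356; 30.3482345356 − 7.6388667212 = 22.7093678144
(4×7.5870586339 − 7.6388667212)/(4 − 1) = 7.5697892715
Shift from A(h/2): −0.0172693624.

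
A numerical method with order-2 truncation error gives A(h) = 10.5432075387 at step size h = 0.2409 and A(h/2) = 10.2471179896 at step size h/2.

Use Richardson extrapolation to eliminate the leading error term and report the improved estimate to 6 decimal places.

10.148421

With r = 2 the leading error scales as h^2, so the weight is 2^2 = 4.
4*10.2471179896 = 40.9884719584; subtract 10.5432075387 → 30.4452644197
Extrapolated: 30.4452644197 / 3 = 10.1484214732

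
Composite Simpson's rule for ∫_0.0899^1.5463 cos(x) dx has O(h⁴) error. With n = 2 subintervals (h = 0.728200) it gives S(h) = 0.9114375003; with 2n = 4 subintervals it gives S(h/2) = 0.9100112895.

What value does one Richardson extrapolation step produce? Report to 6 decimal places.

0.909916

Leading term ∝ h^4; use weight 16 = 2^4.
Weighted: 14.5601806320 − 0.9114375003 = 13.6487431317
Divide by 2^4 − 1 = 15.
So the Richardson estimate is 0.9099162088.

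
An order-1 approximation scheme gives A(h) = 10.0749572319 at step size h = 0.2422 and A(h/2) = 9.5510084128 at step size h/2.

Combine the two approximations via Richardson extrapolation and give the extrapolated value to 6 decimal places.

r = 1: numerator weight 2, denominator 1.
Top: 2(9.5510084128) − (10.0749572319) = 9.0270595937
R = 9.0270595937/1 = 9.0270595937
Shift from A(h/2): −0.5239488191.

9.027060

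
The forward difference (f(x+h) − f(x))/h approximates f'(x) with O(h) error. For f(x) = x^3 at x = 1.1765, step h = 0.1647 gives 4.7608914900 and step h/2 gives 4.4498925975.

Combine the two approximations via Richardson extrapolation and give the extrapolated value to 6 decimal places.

Leading term ∝ h^1; use weight 2 = 2^1.
Difference of the inputs: 4.4498925975 − 4.7608914900 = -0.3109988925
Divide by 2^1 − 1 = 1: (-0.3109988925)/1 = -0.3109988925
R = A(h/2) + (A(h/2) − A(h))/1 = 4.4498925975 − 0.3109988925 = 4.1388937050

4.138894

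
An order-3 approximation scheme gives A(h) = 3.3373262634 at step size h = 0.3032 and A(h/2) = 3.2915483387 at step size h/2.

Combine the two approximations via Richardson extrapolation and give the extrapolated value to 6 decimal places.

r = 3: numerator weight 8, denominator 7.
2^3·A(h/2) = 26.3323867096; minus A(h) gives 22.9950604462.
Denominator 8 − 1 = 7.
So the Richardson estimate is 3.2850086352.
Shift from A(h/2): −0.0065397035.

3.285009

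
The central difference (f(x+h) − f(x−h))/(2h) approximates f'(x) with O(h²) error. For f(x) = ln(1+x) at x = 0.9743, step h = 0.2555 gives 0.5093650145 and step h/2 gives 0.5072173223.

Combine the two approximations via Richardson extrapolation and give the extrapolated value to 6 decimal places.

Order 2 gives 2^r = 4 and 2^r − 1 = 3.
4*0.5072173223 − 0.5093650145 = 1.5195042747
Denominator 4 − 1 = 3.
R = 1.5195042747/3 = 0.5065014249

0.506501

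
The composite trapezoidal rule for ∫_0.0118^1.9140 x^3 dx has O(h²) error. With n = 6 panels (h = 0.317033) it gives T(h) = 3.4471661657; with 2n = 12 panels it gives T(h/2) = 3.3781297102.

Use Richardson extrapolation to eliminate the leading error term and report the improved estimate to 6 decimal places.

3.355118

Error is O(h^2); halving h shrinks it by 2^2 = 4.
Top: 4(3.3781297102) − (3.4471661657) = 10.0653526751
Extrapolated: 10.0653526751 / 3 = 3.3551175584
Correction |R − A(h/2)| = 2.301e-02; gap |A(h/2) − A(h)| = 6.904e-02.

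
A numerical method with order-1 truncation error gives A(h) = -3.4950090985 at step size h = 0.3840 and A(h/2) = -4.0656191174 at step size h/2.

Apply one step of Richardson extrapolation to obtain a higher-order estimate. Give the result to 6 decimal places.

-4.636229

With r = 1 the leading error scales as h^1, so the weight is 2^1 = 2.
2*(-4.0656191174) − (-3.4950090985) = -4.6362291363
Divide by 2^1 − 1 = 1.
Extrapolated: (-4.6362291363) / 1 = -4.6362291363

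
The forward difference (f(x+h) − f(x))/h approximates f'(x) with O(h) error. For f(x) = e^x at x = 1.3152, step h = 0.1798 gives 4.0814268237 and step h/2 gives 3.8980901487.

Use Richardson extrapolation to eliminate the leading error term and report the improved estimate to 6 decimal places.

Leading term ∝ h^1; use weight 2 = 2^1.
2^1×A(h/2) = 7.7961802974; minus A(h) gives 3.7147534737.
Divide by 2^1 − 1 = 1.
3.7147534737 ÷ 1 = 3.7147534737
Correction |R − A(h/2)| = 1.833e-01; gap |A(h/2) − A(h)| = 1.833e-01.

3.714753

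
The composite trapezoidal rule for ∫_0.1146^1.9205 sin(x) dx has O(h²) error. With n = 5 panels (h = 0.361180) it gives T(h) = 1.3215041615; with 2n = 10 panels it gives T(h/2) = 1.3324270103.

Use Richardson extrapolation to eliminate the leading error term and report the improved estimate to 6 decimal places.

With r = 2 the leading error scales as h^2, so the weight is 2^2 = 4.
4·1.3324270103 = 5.3297080412; subtract 1.3215041615 → 4.0082038797
Denominator 4 − 1 = 3.
So the Richardson estimate is 1.3360679599.

1.336068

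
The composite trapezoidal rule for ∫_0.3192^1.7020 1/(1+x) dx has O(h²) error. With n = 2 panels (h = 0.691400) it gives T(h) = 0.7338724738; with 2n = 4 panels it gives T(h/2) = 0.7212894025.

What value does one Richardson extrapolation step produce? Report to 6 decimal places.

With r = 2 the leading error scales as h^2, so the weight is 2^2 = 4.
2^2 × A(h/2) = 2.8851576100; minus A(h) gives 2.1512851362.
Denominator 4 − 1 = 3.
2.1512851362 ÷ 3 = 0.7170950454

0.717095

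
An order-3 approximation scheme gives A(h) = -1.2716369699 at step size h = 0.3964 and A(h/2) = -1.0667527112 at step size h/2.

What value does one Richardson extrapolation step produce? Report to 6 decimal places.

-1.037484

The method has order 3: 2^3 = 8.
8×(-1.0667527112) = -8.5340216896; (-8.5340216896) − (-1.2716369699) = -7.2623847197
Denominator 8 − 1 = 7.
R = (-7.2623847197)/7 = -1.0374835314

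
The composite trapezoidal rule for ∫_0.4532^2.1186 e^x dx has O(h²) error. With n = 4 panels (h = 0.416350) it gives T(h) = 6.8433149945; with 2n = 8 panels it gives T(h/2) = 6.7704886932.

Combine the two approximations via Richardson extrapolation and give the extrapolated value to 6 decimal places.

With r = 2 the leading error scales as h^2, so the weight is 2^2 = 4.
4 × 6.7704886932 = 27.0819547728; subtract 6.8433149945 → 20.2386397783
Divide by 2^2 − 1 = 3.
(4 × 6.7704886932 − 6.8433149945)/(4 − 1) = 6.7462132594
Shift from A(h/2): −0.0242754338.

6.746213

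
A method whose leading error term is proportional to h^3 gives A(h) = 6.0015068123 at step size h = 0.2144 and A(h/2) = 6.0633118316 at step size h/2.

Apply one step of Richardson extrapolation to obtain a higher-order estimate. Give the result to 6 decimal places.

Order 3 gives 2^r = 8 and 2^r − 1 = 7.
Top: 8(6.0633118316) − (6.0015068123) = 42.5049878405
(8*6.0633118316 − 6.0015068123)/(8 − 1) = 6.0721411201
Correction |R − A(h/2)| = 8.829e-03; gap |A(h/2) − A(h)| = 6.181e-02.

6.072141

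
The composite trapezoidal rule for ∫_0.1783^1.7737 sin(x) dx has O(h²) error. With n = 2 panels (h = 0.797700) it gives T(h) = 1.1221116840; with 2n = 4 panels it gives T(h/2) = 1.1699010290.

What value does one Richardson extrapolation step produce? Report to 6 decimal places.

Order 2 gives 2^r = 4 and 2^r − 1 = 3.
Numerator 4 × A(h/2) − A(h) = 4 × 1.1699010290 − 1.1221116840 = 3.5574924320
Extrapolated: 3.5574924320 / 3 = 1.1858308107

1.185831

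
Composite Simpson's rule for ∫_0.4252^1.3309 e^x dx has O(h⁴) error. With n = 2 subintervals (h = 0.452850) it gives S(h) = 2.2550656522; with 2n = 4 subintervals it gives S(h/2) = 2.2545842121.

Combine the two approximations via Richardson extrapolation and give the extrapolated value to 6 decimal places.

2.254552

r = 4, so 2^r = 16.
16·2.2545842121 − 2.2550656522 = 33.8182817414
R = 33.8182817414/15 = 2.2545521161
Correction |R − A(h/2)| = 3.210e-05; gap |A(h/2) − A(h)| = 4.814e-04.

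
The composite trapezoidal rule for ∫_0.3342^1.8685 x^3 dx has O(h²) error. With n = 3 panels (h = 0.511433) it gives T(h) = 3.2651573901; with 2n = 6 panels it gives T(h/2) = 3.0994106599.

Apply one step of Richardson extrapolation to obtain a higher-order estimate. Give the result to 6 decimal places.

3.044162

r = 2: numerator weight 4, denominator 3.
Difference of the inputs: 3.0994106599 − 3.2651573901 = -0.1657467302
Correction (A(h/2) − A(h))/(4 − 1) = (-0.1657467302)/3 = -0.0552489101
R = A(h/2) + (A(h/2) − A(h))/3 = 3.0994106599 − 0.0552489101 = 3.0441617498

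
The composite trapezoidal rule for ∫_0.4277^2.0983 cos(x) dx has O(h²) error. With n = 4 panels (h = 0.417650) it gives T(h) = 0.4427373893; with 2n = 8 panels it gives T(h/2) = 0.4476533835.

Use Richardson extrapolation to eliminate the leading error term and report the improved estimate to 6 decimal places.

0.449292

Leading term ∝ h^2; use weight 4 = 2^2.
4·0.4476533835 = 1.7906135340; subtract 0.4427373893 → 1.3478761447
Extrapolated: 1.3478761447 / 3 = 0.4492920482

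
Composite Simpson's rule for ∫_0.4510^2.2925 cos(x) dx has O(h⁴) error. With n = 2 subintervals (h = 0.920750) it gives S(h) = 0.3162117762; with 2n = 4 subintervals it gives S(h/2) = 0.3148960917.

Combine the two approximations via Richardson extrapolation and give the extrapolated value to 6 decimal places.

Error is O(h^4); halving h shrinks it by 2^4 = 16.
2^4·A(h/2) = 5.0383374672; minus A(h) gives 4.7221256910.
Denominator 16 − 1 = 15.
Extrapolated: 4.7221256910 / 15 = 0.3148083794

0.314808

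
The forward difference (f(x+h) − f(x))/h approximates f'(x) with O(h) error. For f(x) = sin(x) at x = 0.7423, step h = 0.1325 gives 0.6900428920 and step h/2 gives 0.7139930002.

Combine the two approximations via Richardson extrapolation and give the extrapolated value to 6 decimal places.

The method has order 1: 2^1 = 2.
Weighted: 1.4279860004 − 0.6900428920 = 0.7379431084
R = 0.7379431084/1 = 0.7379431084
Gap between inputs: 2.395e-02; correction applied: +0.0239501082.

0.737943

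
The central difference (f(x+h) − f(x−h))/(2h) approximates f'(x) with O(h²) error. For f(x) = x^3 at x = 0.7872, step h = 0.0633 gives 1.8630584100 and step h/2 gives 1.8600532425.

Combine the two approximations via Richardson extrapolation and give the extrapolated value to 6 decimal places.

1.859052

The method has order 2: 2^2 = 4.
Numerator 4·A(h/2) − A(h) = 4·1.8600532425 − 1.8630584100 = 5.5771545600
Denominator 4 − 1 = 3.
R = 5.5771545600/3 = 1.8590515200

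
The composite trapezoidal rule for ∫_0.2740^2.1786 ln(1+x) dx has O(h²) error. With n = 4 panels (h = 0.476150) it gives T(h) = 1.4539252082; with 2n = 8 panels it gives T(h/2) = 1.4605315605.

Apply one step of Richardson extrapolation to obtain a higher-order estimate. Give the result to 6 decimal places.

Error is O(h^2); halving h shrinks it by 2^2 = 4.
Numerator 4×A(h/2) − A(h) = 4×1.4605315605 − 1.4539252082 = 4.3882010338
4.3882010338 ÷ 3 = 1.4627336779
Gap between inputs: 6.606e-03; correction applied: +0.0022021174.

1.462734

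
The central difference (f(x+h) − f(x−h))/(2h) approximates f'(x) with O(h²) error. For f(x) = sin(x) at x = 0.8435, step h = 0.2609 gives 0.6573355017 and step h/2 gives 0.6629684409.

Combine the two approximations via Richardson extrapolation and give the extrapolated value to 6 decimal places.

Error is O(h^2); halving h shrinks it by 2^2 = 4.
Numerator 4×A(h/2) − A(h) = 4×0.6629684409 − 0.6573355017 = 1.9945382619
Denominator 4 − 1 = 3.
1.9945382619 ÷ 3 = 0.6648460873

0.664846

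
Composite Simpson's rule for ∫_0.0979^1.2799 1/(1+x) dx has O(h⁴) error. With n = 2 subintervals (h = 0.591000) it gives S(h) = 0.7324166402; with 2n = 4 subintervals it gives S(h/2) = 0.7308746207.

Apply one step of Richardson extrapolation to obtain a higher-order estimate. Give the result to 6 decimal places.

0.730772

Leading term ∝ h^4; use weight 16 = 2^4.
Top: 16(0.7308746207) − (0.7324166402) = 10.9615772910
Denominator 16 − 1 = 15.
10.9615772910 ÷ 15 = 0.7307718194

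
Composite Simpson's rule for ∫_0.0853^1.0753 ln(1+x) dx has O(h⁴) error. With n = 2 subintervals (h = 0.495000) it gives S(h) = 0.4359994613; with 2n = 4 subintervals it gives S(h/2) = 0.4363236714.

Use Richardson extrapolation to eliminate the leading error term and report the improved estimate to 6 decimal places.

0.436345

Leading term ∝ h^4; use weight 16 = 2^4.
Numerator 16×A(h/2) − A(h) = 16×0.4363236714 − 0.4359994613 = 6.5451792811
Denominator 16 − 1 = 15.
R = 6.5451792811/15 = 0.4363452854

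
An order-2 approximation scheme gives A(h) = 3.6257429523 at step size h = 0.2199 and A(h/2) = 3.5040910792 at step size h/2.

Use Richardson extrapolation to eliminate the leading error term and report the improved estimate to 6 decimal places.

3.463540

With r = 2 the leading error scales as h^2, so the weight is 2^2 = 4.
2^2×A(h/2) = 14.0163643168; minus A(h) gives 10.3906213645.
Divide by 2^2 − 1 = 3.
So the Richardson estimate is 3.4635404548.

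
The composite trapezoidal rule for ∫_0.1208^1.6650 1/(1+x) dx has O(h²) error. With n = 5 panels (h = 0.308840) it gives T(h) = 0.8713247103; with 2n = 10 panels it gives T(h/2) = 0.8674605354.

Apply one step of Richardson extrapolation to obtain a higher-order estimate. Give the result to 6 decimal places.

0.866172

Error is O(h^2); halving h shrinks it by 2^2 = 4.
Numerator 4 × A(h/2) − A(h) = 4 × 0.8674605354 − 0.8713247103 = 2.5985174313
R = 2.5985174313/3 = 0.8661724771
Correction |R − A(h/2)| = 1.288e-03; gap |A(h/2) − A(h)| = 3.864e-03.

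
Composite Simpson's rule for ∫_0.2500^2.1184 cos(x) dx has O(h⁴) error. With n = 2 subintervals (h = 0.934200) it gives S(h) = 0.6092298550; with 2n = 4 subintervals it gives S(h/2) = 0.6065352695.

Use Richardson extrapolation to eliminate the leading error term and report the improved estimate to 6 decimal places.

The method has order 4: 2^4 = 16.
16×0.6065352695 = 9.7045643120; subtract 0.6092298550 → 9.0953344570
9.0953344570 ÷ 15 = 0.6063556305
Shift from A(h/2): −0.0001796390.

0.606356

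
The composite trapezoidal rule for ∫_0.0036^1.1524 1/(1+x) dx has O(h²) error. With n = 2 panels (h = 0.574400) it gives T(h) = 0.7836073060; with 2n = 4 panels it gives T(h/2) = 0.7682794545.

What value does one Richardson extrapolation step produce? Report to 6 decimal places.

Error is O(h^2); halving h shrinks it by 2^2 = 4.
Difference of the inputs: 0.7682794545 − 0.7836073060 = -0.0153278515
Correction (A(h/2) − A(h))/(4 − 1) = (-0.0153278515)/3 = -0.0051092838
R = 0.7682794545 − 0.0051092838 = 0.7631701707
Shift from A(h/2): −0.0051092838.

0.763170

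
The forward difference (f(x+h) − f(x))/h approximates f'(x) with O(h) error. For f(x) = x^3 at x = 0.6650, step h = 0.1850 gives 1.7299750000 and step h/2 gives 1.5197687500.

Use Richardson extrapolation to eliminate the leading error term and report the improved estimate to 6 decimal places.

Order 1 gives 2^r = 2 and 2^r − 1 = 1.
A(h/2) − A(h) = 1.5197687500 − 1.7299750000 = -0.2102062500
Correction (A(h/2) − A(h))/(2 − 1) = (-0.2102062500)/1 = -0.2102062500
R = A(h/2) + (A(h/2) − A(h))/1 = 1.5197687500 − 0.2102062500 = 1.3095625000
Gap between inputs: 2.102e-01; correction applied: −0.2102062500.

1.309562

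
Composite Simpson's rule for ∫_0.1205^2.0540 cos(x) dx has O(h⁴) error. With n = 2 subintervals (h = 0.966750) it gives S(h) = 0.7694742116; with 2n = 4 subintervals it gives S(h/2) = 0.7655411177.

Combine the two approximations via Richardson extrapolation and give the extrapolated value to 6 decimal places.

0.765279

Method order is 4; weight 2^4 = 16.
Weighted: 12.2486578832 − 0.7694742116 = 11.4791836716
Divide by 2^4 − 1 = 15.
So the Richardson estimate is 0.7652789114.
Shift from A(h/2): −0.0002622063.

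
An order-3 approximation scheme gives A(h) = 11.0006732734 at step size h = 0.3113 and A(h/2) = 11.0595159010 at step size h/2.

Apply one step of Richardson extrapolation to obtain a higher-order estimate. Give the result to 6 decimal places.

11.067922

Error is O(h^3); halving h shrinks it by 2^3 = 8.
Weighted: 88.4761272080 − 11.0006732734 = 77.4754539346
(8×11.0595159010 − 11.0006732734)/(8 − 1) = 11.0679219907
Gap between inputs: 5.884e-02; correction applied: +0.0084060897.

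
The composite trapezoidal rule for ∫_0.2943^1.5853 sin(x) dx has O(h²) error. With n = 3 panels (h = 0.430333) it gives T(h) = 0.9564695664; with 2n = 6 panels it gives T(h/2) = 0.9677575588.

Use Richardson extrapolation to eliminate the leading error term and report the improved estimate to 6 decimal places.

Order 2 gives 2^r = 4 and 2^r − 1 = 3.
Difference of the inputs: 0.9677575588 − 0.9564695664 = 0.0112879924
Divide by 2^2 − 1 = 3: 0.0112879924/3 = 0.0037626641
R = 0.9677575588 + 0.0037626641 = 0.9715202229

0.971520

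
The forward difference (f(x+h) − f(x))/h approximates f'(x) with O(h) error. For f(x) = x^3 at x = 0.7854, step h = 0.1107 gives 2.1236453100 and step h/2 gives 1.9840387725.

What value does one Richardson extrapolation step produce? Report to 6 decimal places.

1.844432

Error is O(h^1); halving h shrinks it by 2^1 = 2.
2^1·A(h/2) = 3.9680775450; minus A(h) gives 1.8444322350.
(2·1.9840387725 − 2.1236453100)/(2 − 1) = 1.8444322350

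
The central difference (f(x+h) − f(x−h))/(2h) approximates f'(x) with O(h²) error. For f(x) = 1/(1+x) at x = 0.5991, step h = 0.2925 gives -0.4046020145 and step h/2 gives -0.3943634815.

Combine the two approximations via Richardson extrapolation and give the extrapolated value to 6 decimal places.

-0.390951

The method has order 2: 2^2 = 4.
4*(-0.3943634815) = -1.5774539260; subtract (-0.4046020145) → -1.1728519115
Denominator 4 − 1 = 3.
(-1.1728519115) ÷ 3 = -0.3909506372
Shift from A(h/2): +0.0034128443.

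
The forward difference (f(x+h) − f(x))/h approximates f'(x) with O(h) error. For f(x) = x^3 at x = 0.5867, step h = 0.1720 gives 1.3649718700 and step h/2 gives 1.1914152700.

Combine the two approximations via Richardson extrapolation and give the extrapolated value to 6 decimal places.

1.017859

r = 1: numerator weight 2, denominator 1.
2*1.1914152700 = 2.3828305400; subtract 1.3649718700 → 1.0178586700
(2*1.1914152700 − 1.3649718700)/(2 − 1) = 1.0178586700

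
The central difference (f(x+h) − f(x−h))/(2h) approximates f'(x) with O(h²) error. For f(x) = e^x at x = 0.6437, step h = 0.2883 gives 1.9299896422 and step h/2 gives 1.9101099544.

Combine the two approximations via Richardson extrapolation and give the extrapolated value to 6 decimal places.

1.903483

Leading term ∝ h^2; use weight 4 = 2^2.
4×1.9101099544 = 7.6404398176; subtract 1.9299896422 → 5.7104501754
Denominator 4 − 1 = 3.
5.7104501754 ÷ 3 = 1.9034833918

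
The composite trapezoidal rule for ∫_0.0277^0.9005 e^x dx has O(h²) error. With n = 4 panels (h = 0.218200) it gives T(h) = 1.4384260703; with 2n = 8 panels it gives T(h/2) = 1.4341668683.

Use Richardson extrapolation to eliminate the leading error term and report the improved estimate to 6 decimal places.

The method has order 2: 2^2 = 4.
4·1.4341668683 = 5.7366674732; 5.7366674732 − 1.4384260703 = 4.2982414029
Extrapolated: 4.2982414029 / 3 = 1.4327471343
Gap between inputs: 4.259e-03; correction applied: −0.0014197340.

1.432747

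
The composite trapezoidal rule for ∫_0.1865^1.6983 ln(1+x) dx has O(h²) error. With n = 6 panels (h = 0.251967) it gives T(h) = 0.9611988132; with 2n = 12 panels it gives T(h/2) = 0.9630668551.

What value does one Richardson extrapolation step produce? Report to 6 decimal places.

The method has order 2: 2^2 = 4.
4×0.9630668551 = 3.8522674204; 3.8522674204 − 0.9611988132 = 2.8910686072
R = 2.8910686072/3 = 0.9636895357

0.963690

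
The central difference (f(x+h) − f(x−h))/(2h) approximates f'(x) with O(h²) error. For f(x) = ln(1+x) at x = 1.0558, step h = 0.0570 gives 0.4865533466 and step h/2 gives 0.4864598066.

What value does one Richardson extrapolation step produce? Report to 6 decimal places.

0.486429

Order 2 gives 2^r = 4 and 2^r − 1 = 3.
4·0.4864598066 = 1.9458392264; 1.9458392264 − 0.4865533466 = 1.4592858798
1.4592858798 ÷ 3 = 0.4864286266
Correction |R − A(h/2)| = 3.118e-05; gap |A(h/2) − A(h)| = 9.354e-05.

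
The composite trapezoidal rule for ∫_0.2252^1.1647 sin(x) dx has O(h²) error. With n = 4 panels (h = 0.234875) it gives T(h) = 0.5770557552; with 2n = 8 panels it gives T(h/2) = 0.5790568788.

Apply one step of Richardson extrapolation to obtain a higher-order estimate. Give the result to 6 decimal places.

0.579724

r = 2, so 2^r = 4.
4 × 0.5790568788 = 2.3162275152; subtract 0.5770557552 → 1.7391717600
(4 × 0.5790568788 − 0.5770557552)/(4 − 1) = 0.5797239200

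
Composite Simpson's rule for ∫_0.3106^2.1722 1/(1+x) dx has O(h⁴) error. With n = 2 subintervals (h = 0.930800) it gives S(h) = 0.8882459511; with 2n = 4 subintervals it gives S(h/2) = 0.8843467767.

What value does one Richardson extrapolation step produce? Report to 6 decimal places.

With r = 4 the leading error scales as h^4, so the weight is 2^4 = 16.
16*0.8843467767 − 0.8882459511 = 13.2613024761
R = 13.2613024761/15 = 0.8840868317

0.884087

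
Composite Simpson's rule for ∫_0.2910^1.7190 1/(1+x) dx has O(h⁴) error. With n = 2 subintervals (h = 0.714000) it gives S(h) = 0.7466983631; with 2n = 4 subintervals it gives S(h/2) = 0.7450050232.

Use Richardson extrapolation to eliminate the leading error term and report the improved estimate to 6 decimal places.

0.744892

Method order is 4; weight 2^4 = 16.
16×0.7450050232 = 11.9200803712; 11.9200803712 − 0.7466983631 = 11.1733820081
Denominator 16 − 1 = 15.
Result: 0.7448921339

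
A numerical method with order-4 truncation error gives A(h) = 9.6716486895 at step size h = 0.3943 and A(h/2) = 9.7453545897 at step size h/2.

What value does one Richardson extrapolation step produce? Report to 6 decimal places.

Error is O(h^4); halving h shrinks it by 2^4 = 16.
Top: 16(9.7453545897) − (9.6716486895) = 146.2540247457
Extrapolated: 146.2540247457 / 15 = 9.7502683164

9.750268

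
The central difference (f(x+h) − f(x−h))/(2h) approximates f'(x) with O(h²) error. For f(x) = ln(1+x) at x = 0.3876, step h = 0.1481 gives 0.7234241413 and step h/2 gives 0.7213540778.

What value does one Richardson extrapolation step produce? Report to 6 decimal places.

0.720664

With r = 2 the leading error scales as h^2, so the weight is 2^2 = 4.
2^2 × A(h/2) = 2.8854163112; minus A(h) gives 2.1619921699.
Divide by 2^2 − 1 = 3.
2.1619921699 ÷ 3 = 0.7206640566
Correction |R − A(h/2)| = 6.900e-04; gap |A(h/2) − A(h)| = 2.070e-03.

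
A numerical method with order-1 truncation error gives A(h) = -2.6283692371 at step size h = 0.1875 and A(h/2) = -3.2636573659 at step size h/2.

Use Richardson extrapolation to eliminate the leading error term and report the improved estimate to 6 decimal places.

-3.898945

Method order is 1; weight 2^1 = 2.
2 × (-3.2636573659) − (-2.6283692371) = -3.8989454947
(-3.8989454947) ÷ 1 = -3.8989454947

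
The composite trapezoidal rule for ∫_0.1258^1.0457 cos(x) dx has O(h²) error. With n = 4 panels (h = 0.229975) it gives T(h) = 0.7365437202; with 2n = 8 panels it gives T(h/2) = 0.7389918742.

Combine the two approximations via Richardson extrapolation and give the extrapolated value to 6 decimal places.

0.739808

Error is O(h^2); halving h shrinks it by 2^2 = 4.
4·0.7389918742 = 2.9559674968; subtract 0.7365437202 → 2.2194237766
R = 2.2194237766/3 = 0.7398079255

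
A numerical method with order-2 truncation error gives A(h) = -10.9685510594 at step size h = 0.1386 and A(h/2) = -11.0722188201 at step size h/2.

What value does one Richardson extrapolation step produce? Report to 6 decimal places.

Leading term ∝ h^2; use weight 4 = 2^2.
4×(-11.0722188201) = -44.2888752804; (-44.2888752804) − (-10.9685510594) = -33.3203242210
Denominator 4 − 1 = 3.
(4×(-11.0722188201) − (-10.9685510594))/(4 − 1) = -11.1067747403

-11.106775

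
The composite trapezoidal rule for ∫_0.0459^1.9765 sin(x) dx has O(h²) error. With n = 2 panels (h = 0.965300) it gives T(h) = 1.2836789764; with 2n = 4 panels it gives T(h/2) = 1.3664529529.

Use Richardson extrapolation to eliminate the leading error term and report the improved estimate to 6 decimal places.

Error is O(h^2); halving h shrinks it by 2^2 = 4.
Weighted: 5.4658118116 − 1.2836789764 = 4.1821328352
Denominator 4 − 1 = 3.
(4·1.3664529529 − 1.2836789764)/(4 − 1) = 1.3940442784
Correction |R − A(h/2)| = 2.759e-02; gap |A(h/2) − A(h)| = 8.277e-02.

1.394044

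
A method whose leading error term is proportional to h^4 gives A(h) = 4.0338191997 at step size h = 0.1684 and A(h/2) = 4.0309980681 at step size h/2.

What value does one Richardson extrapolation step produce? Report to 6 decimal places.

Error is O(h^4); halving h shrinks it by 2^4 = 16.
16×4.0309980681 = 64.4959690896; 64.4959690896 − 4.0338191997 = 60.4621498899
(16×4.0309980681 − 4.0338191997)/(16 − 1) = 4.0308099927
Shift from A(h/2): −0.0001880754.

4.030810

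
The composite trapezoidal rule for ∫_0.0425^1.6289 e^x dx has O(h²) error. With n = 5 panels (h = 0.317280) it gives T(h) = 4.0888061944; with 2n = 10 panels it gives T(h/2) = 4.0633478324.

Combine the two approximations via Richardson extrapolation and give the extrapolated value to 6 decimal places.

The method has order 2: 2^2 = 4.
2^2×A(h/2) = 16.2533913296; minus A(h) gives 12.1645851352.
R = 12.1645851352/3 = 4.0548617117
Gap between inputs: 2.546e-02; correction applied: −0.0084861207.

4.054862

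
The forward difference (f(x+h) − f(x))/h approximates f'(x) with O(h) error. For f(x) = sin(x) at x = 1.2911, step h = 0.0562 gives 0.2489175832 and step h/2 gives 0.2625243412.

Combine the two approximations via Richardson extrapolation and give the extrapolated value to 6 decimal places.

Order 1 gives 2^r = 2 and 2^r − 1 = 1.
A(h/2) − A(h) = 0.2625243412 − 0.2489175832 = 0.0136067580
Divide by 2^1 − 1 = 1: 0.0136067580/1 = 0.0136067580
R = 0.2625243412 + 0.0136067580 = 0.2761310992
Gap between inputs: 1.361e-02; correction applied: +0.0136067580.

0.276131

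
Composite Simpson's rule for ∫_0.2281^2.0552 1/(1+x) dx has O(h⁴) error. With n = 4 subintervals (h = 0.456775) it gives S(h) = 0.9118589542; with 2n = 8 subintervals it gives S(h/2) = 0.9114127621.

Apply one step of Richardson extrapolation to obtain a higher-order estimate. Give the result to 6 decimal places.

0.911383

r = 4, so 2^r = 16.
16 × 0.9114127621 = 14.5826041936; 14.5826041936 − 0.9118589542 = 13.6707452394
Divide by 2^4 − 1 = 15.
13.6707452394 ÷ 15 = 0.9113830160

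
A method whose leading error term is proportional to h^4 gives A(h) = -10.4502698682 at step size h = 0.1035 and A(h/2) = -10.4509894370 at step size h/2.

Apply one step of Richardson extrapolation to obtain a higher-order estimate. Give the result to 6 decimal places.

-10.451037

Method order is 4; weight 2^4 = 16.
Top: 16(-10.4509894370) − (-10.4502698682) = -156.7655611238
Divide by 2^4 − 1 = 15.
(16 × (-10.4509894370) − (-10.4502698682))/(16 − 1) = -10.4510374083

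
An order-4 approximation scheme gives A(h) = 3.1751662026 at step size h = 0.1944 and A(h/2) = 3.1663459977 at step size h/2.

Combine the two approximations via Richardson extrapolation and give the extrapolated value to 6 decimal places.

Method order is 4; weight 2^4 = 16.
2^4 × A(h/2) = 50.6615359632; minus A(h) gives 47.4863697606.
R = 47.4863697606/15 = 3.1657579840

3.165758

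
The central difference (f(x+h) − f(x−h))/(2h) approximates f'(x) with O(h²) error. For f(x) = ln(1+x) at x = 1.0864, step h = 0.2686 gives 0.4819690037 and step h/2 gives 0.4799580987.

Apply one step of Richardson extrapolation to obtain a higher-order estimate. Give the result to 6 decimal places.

0.479288

Method order is 2; weight 2^2 = 4.
Numerator 4*A(h/2) − A(h) = 4*0.4799580987 − 0.4819690037 = 1.4378633911
Denominator 4 − 1 = 3.
Result: 0.4792877970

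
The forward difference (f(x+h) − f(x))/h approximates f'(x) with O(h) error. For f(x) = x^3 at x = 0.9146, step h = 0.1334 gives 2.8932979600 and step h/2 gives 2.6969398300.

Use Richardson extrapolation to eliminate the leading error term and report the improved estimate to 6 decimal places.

With r = 1 the leading error scales as h^1, so the weight is 2^1 = 2.
2·2.6969398300 = 5.3938796600; subtract 2.8932979600 → 2.5005817000
Divide by 2^1 − 1 = 1.
Extrapolated: 2.5005817000 / 1 = 2.5005817000

2.500582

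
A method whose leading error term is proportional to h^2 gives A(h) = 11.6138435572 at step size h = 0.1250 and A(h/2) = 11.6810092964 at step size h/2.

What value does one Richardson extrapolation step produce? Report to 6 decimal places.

r = 2, so 2^r = 4.
2^2×A(h/2) = 46.7240371856; minus A(h) gives 35.1101936284.
Divide by 2^2 − 1 = 3.
(4×11.6810092964 − 11.6138435572)/(4 − 1) = 11.7033978761

11.703398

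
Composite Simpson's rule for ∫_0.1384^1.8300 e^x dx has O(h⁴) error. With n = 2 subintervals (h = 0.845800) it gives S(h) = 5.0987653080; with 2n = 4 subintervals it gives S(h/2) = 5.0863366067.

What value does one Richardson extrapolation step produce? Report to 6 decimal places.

r = 4, so 2^r = 16.
16 × 5.0863366067 − 5.0987653080 = 76.2826203992
R = 76.2826203992/15 = 5.0855080266

5.085508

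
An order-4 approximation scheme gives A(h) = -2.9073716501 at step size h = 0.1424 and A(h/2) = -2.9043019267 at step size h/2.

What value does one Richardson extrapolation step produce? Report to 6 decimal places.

-2.904097

Error is O(h^4); halving h shrinks it by 2^4 = 16.
Top: 16(-2.9043019267) − (-2.9073716501) = -43.5614591771
Denominator 16 − 1 = 15.
(16·(-2.9043019267) − (-2.9073716501))/(16 − 1) = -2.9040972785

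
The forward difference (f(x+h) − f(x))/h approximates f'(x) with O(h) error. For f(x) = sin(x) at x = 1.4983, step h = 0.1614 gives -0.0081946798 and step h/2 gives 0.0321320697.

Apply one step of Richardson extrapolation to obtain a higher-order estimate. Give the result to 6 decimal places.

r = 1, so 2^r = 2.
Weighted: 0.0642641394 − (-0.0081946798) = 0.0724588192
Extrapolated: 0.0724588192 / 1 = 0.0724588192
Gap between inputs: 4.033e-02; correction applied: +0.0403267495.

0.072459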